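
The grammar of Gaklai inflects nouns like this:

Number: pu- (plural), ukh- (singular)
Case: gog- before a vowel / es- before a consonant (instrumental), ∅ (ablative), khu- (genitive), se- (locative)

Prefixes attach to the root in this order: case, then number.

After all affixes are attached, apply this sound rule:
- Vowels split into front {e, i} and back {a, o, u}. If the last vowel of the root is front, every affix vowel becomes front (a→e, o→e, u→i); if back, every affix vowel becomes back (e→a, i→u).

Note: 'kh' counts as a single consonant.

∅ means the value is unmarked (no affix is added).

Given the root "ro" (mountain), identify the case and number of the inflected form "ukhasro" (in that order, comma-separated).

Segment: ukh-es-ro.
case: gog/es- → instrumental.
number: ukh- → singular.

instrumental, singular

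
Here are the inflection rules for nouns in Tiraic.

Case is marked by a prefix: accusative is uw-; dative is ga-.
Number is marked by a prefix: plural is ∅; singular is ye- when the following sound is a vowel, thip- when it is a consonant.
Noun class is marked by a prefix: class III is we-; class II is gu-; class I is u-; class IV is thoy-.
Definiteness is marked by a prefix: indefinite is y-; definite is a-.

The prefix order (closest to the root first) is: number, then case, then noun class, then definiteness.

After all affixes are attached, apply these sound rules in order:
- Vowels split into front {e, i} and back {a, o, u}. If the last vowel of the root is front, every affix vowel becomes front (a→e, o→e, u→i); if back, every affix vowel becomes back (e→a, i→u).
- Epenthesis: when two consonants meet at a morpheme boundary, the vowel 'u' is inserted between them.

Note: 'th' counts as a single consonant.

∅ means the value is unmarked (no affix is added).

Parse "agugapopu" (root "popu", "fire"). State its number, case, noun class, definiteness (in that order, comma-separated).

Segment: a-gu-ga-popu.
number: ∅ → plural.
case: ga- → dative.
noun class: gu- → class II.
definiteness: a- → definite.

plural, dative, class II, definite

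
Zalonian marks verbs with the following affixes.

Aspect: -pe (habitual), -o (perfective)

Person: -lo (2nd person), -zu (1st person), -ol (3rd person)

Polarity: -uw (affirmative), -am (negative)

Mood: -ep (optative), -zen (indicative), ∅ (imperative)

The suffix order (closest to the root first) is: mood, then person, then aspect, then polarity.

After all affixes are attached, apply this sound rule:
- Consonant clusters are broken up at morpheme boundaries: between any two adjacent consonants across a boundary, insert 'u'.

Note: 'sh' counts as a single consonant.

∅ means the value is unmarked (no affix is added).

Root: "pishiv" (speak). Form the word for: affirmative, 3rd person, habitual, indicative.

Attach mood indicative -zen → pishivzen.
Attach person 3rd person -ol → pishivzenol.
Attach aspect habitual -pe → pishivzenolpe.
Attach polarity affirmative -uw → pishivzenolpeuw.
Apply epenthesis: pishivzenolpeuw → pishivuzenolupeuw.

pishivuzenolupeuw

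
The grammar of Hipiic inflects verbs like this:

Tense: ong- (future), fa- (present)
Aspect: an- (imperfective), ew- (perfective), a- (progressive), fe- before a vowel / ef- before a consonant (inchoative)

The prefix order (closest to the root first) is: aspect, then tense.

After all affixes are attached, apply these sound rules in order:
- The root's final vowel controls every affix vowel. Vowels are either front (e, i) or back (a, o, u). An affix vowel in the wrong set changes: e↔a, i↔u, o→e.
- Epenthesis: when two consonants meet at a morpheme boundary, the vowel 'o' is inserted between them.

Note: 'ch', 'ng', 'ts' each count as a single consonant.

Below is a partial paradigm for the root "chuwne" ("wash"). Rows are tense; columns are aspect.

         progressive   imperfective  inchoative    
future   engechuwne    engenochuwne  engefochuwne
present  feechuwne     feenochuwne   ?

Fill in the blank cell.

feefochuwne

Attach aspect inchoative ef- (before consonant 'ch') → efchuwne.
Attach tense present fa- → faefchuwne.
Apply vowel harmony: faefchuwne → feefchuwne.
Apply epenthesis: feefchuwne → feefochuwne.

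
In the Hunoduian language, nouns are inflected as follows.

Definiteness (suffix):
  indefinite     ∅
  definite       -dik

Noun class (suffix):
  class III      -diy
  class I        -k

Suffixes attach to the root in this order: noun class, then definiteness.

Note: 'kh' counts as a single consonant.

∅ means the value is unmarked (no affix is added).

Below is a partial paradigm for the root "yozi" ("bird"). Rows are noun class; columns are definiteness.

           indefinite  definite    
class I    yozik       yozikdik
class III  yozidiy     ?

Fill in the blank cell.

Attach noun class class III -diy → yozidiy.
Attach definiteness definite -dik → yozidiydik.

yozidiydik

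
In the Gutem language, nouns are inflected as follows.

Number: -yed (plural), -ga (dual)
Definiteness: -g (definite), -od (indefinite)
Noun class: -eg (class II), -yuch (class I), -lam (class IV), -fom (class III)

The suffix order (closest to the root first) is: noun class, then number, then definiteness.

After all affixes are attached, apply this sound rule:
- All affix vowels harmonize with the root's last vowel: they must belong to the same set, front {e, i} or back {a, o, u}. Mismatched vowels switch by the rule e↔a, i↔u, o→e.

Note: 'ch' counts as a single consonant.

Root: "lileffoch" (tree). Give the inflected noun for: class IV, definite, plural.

lileffochlamyadg

Attach noun class class IV -lam → lileffochlam.
Attach number plural -yed → lileffochlamyed.
Attach definiteness definite -g → lileffochlamyedg.
Apply vowel harmony: lileffochlamyedg → lileffochlamyadg.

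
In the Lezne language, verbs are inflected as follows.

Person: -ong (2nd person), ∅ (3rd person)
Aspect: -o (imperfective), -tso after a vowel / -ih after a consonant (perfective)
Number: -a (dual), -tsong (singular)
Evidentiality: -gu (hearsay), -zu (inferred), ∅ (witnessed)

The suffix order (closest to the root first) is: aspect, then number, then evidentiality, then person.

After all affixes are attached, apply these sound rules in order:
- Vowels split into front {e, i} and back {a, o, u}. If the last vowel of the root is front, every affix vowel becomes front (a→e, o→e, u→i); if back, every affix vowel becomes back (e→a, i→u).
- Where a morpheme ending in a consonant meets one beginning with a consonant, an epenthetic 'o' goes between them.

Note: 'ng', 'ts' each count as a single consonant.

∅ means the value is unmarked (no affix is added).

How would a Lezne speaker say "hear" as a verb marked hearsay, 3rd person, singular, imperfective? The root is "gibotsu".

gibotsuotsongogu

Attach aspect imperfective -o → gibotsuo.
Attach number singular -tsong → gibotsuotsong.
Attach evidentiality hearsay -gu → gibotsuotsonggu.
person = 3rd person: zero marking, form stays gibotsuotsonggu.
Vowel harmony: no change.
Apply epenthesis: gibotsuotsonggu → gibotsuotsongogu.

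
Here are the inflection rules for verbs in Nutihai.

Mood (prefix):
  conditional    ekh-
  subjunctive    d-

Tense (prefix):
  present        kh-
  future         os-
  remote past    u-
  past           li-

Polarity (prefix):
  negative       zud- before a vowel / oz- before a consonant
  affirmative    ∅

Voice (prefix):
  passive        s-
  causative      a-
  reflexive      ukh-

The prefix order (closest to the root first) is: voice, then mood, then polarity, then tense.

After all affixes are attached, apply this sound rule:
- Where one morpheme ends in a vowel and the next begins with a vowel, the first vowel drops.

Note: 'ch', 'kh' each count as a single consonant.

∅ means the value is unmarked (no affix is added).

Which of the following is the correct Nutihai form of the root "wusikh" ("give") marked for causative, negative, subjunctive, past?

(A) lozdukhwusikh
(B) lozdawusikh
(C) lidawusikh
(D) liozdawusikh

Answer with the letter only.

B

Attach voice causative a- → awusikh.
Attach mood subjunctive d- → dawusikh.
Attach polarity negative oz- (before consonant 'd') → ozdawusikh.
Attach tense past li- → liozdawusikh.
Apply vowel deletion: liozdawusikh → lozdawusikh.
So the correct form is lozdawusikh, option (B).
(D) liozdawusikh is wrong: it fails to apply the sound rule(s).
(A) lozdukhwusikh is wrong: it uses reflexive instead of causative for voice.
(C) lidawusikh is wrong: it uses affirmative instead of negative for polarity.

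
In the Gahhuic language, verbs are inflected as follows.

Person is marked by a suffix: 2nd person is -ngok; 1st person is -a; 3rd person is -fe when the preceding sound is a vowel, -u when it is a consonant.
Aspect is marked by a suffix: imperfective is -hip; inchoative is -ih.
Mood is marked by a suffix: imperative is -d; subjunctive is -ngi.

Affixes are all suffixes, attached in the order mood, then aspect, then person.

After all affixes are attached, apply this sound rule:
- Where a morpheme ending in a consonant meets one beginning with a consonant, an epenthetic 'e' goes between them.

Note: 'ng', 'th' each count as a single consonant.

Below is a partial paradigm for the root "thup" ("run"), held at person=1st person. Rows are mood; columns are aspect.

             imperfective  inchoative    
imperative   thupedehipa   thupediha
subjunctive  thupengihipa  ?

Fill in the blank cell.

thupengiiha

Attach mood subjunctive -ngi → thupngi.
Attach aspect inchoative -ih → thupngiih.
Attach person 1st person -a → thupngiiha.
Apply epenthesis: thupngiiha → thupengiiha.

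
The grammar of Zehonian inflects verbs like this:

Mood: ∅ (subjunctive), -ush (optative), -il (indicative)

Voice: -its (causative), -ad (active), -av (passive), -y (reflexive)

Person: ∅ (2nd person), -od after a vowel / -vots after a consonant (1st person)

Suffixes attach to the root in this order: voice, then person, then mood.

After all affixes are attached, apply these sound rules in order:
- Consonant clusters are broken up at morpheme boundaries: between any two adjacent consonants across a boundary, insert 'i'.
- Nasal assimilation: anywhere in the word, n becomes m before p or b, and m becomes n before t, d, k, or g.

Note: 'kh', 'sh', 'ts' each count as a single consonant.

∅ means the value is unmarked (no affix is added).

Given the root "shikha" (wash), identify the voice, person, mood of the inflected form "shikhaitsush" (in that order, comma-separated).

causative, 2nd person, optative

Segment: shikha-its-ush.
voice: -its → causative.
person: ∅ → 2nd person.
mood: -ush → optative.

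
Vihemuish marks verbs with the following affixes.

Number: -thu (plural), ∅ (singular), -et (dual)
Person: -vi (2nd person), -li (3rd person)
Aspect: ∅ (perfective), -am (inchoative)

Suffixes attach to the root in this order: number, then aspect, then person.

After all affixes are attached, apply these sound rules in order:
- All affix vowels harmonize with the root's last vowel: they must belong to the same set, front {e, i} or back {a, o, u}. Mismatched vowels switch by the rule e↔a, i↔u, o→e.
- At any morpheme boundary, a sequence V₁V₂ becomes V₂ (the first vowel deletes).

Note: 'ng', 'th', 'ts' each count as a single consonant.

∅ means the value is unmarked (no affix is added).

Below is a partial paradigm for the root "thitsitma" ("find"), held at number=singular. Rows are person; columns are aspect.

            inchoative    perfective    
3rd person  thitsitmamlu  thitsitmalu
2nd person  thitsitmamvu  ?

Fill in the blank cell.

thitsitmavu

number = singular: zero marking, form stays thitsitma.
aspect = perfective: zero marking, form stays thitsitma.
Attach person 2nd person -vi → thitsitmavi.
Apply vowel harmony: thitsitmavi → thitsitmavu.
Vowel deletion: no change.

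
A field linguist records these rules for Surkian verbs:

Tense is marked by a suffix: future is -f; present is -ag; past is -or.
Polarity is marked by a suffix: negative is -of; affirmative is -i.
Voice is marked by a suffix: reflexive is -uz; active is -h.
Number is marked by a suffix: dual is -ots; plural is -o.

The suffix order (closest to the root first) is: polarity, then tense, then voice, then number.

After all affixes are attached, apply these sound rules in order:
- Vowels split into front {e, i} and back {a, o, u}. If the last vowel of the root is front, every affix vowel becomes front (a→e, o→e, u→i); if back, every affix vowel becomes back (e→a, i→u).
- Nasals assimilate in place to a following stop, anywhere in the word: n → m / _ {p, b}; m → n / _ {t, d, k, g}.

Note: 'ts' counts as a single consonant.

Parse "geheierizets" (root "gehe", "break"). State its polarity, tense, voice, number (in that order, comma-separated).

Segment: gehe-i-or-uz-ots.
polarity: -i → affirmative.
tense: -or → past.
voice: -uz → reflexive.
number: -ots → dual.

affirmative, past, reflexive, dual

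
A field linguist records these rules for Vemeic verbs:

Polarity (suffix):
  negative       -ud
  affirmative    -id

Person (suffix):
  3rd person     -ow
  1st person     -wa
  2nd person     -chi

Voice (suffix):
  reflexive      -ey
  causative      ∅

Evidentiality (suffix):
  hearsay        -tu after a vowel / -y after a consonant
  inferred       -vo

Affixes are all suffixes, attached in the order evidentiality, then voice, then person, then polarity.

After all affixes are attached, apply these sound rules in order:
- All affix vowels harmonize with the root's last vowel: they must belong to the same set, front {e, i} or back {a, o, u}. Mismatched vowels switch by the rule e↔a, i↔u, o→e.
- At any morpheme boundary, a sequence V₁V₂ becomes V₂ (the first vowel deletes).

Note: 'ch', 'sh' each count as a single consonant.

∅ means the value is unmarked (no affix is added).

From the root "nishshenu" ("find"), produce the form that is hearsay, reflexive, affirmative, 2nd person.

Attach evidentiality hearsay -tu (after vowel 'u') → nishshenutu.
Attach voice reflexive -ey → nishshenutuey.
Attach person 2nd person -chi → nishshenutueychi.
Attach polarity affirmative -id → nishshenutueychiid.
Apply vowel harmony: nishshenutueychiid → nishshenutuaychuud.
Apply vowel deletion: nishshenutuaychuud → nishshenutaychud.

nishshenutaychud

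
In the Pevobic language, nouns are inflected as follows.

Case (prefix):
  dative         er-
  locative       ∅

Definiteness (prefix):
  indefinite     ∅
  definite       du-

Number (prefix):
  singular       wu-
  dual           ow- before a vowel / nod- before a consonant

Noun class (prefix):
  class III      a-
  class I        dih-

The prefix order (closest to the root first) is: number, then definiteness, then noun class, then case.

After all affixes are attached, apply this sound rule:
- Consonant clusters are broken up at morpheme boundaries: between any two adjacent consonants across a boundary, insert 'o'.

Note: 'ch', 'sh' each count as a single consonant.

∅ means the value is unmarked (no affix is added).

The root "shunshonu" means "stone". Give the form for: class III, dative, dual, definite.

Attach number dual nod- (before consonant 'sh') → nodshunshonu.
Attach definiteness definite du- → dunodshunshonu.
Attach noun class class III a- → adunodshunshonu.
Attach case dative er- → eradunodshunshonu.
Apply epenthesis: eradunodshunshonu → eradunodoshunshonu.

eradunodoshunshonu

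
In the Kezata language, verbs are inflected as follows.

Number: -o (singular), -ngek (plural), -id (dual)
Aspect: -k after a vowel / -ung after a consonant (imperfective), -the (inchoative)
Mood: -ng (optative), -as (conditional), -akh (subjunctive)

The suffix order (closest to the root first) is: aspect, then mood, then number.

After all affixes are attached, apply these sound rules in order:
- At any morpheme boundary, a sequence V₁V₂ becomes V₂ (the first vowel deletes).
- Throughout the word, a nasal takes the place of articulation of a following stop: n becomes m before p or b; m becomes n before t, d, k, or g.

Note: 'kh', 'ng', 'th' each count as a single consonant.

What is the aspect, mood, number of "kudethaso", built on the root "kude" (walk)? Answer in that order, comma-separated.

inchoative, conditional, singular

Segment: kude-the-as-o.
aspect: -the → inchoative.
mood: -as → conditional.
number: -o → singular.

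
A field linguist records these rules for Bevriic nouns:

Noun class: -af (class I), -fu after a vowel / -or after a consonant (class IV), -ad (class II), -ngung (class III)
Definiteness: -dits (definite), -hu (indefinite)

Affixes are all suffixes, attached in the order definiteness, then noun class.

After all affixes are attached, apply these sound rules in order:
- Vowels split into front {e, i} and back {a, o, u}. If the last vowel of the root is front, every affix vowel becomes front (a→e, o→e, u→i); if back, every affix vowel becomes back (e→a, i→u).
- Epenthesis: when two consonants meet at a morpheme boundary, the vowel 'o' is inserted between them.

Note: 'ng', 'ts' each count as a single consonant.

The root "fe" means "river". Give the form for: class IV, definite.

feditser

Attach definiteness definite -dits → fedits.
Attach noun class class IV -or (after consonant 'ts') → feditsor.
Apply vowel harmony: feditsor → feditser.
Epenthesis: no change.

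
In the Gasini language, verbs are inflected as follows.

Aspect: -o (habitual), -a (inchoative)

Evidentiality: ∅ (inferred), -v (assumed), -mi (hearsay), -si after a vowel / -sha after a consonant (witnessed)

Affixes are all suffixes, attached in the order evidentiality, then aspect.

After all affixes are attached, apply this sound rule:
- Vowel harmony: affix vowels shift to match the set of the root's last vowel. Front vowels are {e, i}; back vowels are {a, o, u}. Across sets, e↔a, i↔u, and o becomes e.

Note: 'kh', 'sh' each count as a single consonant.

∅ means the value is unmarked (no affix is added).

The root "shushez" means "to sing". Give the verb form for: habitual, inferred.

evidentiality = inferred: zero marking, form stays shushez.
Attach aspect habitual -o → shushezo.
Apply vowel harmony: shushezo → shusheze.

shusheze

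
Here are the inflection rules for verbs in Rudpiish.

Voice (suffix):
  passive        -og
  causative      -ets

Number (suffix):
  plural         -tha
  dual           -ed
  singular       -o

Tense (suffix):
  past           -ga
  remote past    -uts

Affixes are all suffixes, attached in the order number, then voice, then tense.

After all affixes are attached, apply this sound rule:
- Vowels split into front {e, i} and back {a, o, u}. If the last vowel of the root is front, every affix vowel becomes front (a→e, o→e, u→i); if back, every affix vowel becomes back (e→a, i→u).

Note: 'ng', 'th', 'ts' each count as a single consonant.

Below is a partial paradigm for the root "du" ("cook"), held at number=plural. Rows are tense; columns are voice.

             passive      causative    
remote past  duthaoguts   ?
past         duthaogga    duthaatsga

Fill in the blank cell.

Attach number plural -tha → dutha.
Attach voice causative -ets → duthaets.
Attach tense remote past -uts → duthaetsuts.
Apply vowel harmony: duthaetsuts → duthaatsuts.

duthaatsuts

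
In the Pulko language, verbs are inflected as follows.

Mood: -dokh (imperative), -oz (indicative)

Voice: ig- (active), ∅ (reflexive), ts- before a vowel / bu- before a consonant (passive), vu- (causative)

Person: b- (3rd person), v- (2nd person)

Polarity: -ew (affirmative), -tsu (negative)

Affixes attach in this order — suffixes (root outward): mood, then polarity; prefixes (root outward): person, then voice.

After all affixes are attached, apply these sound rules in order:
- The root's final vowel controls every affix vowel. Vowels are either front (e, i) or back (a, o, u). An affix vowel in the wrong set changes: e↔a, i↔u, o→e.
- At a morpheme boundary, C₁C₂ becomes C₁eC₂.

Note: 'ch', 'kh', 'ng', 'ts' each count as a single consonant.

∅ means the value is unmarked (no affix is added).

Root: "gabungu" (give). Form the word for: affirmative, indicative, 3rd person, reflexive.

Attach person 3rd person b- → bgabungu.
Attach mood indicative -oz → bgabunguoz.
voice = reflexive: zero marking, form stays bgabunguoz.
Attach polarity affirmative -ew → bgabunguozew.
Apply vowel harmony: bgabunguozew → bgabunguozaw.
Apply epenthesis: bgabunguozaw → begabunguozaw.

begabunguozaw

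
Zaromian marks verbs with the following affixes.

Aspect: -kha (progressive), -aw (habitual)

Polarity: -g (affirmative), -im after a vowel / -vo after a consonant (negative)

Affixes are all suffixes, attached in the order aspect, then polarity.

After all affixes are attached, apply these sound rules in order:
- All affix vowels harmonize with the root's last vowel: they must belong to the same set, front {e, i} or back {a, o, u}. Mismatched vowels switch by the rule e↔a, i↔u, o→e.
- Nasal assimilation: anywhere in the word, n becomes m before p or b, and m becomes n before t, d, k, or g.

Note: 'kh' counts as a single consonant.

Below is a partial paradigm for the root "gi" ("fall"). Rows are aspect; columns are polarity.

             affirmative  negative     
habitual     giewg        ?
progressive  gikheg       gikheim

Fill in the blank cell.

Attach aspect habitual -aw → giaw.
Attach polarity negative -vo (after consonant 'w') → giawvo.
Apply vowel harmony: giawvo → giewve.
Nasal assimilation: no change.

giewve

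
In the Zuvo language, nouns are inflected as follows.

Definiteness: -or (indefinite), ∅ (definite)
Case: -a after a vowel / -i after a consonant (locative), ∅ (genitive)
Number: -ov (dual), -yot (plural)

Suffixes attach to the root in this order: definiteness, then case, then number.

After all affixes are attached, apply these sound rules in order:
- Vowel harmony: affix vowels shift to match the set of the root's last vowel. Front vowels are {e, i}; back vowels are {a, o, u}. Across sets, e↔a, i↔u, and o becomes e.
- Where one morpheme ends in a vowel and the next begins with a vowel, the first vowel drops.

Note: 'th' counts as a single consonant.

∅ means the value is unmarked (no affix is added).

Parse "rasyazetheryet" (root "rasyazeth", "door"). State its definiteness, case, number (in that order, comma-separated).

indefinite, genitive, plural

Segment: rasyazeth-or-yot.
definiteness: -or → indefinite.
case: ∅ → genitive.
number: -yot → plural.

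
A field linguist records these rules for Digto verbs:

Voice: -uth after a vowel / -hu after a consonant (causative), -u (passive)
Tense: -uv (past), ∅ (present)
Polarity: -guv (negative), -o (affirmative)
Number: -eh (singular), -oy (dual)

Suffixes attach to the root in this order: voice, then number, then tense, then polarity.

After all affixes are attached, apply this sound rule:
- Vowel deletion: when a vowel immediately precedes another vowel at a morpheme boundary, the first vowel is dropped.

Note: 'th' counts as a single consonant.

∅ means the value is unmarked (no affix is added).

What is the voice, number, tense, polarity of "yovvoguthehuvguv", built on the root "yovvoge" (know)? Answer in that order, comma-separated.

causative, singular, past, negative

Segment: yovvoge-uth-eh-uv-guv.
voice: -uth/hu → causative.
number: -eh → singular.
tense: -uv → past.
polarity: -guv → negative.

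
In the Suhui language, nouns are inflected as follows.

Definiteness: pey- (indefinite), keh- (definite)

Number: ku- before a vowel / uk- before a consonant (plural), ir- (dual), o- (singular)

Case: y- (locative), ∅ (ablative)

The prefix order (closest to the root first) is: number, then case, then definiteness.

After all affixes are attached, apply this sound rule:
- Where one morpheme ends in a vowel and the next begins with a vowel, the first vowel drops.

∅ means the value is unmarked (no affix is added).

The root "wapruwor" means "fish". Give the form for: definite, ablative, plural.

kehukwapruwor

Attach number plural uk- (before consonant 'w') → ukwapruwor.
case = ablative: zero marking, form stays ukwapruwor.
Attach definiteness definite keh- → kehukwapruwor.
Vowel deletion: no change.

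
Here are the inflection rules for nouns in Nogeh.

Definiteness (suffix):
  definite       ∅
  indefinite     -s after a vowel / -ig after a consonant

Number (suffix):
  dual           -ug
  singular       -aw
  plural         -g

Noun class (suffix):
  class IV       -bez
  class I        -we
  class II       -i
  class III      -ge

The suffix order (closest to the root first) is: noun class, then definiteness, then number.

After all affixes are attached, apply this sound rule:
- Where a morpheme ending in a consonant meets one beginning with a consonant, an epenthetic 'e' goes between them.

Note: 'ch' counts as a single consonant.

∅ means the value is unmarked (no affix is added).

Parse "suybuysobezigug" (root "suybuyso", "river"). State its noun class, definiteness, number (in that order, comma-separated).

Segment: suybuyso-bez-ig-ug.
noun class: -bez → class IV.
definiteness: -s/ig → indefinite.
number: -ug → dual.

class IV, indefinite, dual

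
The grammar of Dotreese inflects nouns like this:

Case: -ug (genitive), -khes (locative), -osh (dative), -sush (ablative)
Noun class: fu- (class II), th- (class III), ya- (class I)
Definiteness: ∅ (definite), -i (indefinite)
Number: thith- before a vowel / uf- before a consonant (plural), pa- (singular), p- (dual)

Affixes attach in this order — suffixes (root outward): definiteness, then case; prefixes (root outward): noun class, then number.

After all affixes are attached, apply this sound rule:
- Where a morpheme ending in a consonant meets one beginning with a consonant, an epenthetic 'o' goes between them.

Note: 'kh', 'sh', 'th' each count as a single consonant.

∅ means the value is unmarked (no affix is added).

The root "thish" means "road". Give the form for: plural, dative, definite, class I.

ufoyathishosh

Attach noun class class I ya- → yathish.
definiteness = definite: zero marking, form stays yathish.
Attach number plural uf- (before consonant 'y') → ufyathish.
Attach case dative -osh → ufyathishosh.
Apply epenthesis: ufyathishosh → ufoyathishosh.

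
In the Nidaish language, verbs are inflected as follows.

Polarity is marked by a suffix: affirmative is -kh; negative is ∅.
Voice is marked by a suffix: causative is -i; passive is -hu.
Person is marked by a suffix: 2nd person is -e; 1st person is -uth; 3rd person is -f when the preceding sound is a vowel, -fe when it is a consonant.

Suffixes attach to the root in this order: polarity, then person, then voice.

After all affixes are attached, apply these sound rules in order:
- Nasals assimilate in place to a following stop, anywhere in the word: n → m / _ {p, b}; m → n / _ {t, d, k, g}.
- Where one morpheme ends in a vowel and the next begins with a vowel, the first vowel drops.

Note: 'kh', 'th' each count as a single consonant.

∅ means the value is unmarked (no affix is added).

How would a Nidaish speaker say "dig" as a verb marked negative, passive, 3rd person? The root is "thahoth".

thahothfehu

polarity = negative: zero marking, form stays thahoth.
Attach person 3rd person -fe (after consonant 'th') → thahothfe.
Attach voice passive -hu → thahothfehu.
Nasal assimilation: no change.
Vowel deletion: no change.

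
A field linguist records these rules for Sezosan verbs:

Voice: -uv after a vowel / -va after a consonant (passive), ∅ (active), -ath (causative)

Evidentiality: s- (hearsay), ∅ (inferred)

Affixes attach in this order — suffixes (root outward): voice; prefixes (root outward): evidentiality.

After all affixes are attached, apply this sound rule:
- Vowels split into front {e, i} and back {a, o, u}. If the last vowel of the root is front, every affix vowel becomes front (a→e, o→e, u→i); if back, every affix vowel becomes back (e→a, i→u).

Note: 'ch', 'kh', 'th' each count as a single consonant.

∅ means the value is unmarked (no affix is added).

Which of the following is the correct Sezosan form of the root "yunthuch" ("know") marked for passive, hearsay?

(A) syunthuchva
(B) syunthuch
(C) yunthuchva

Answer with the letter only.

A

Attach evidentiality hearsay s- → syunthuch.
Attach voice passive -va (after consonant 'ch') → syunthuchva.
Vowel harmony: no change.
So the correct form is syunthuchva, option (A).
(C) yunthuchva is wrong: it uses inferred instead of hearsay for evidentiality.
(B) syunthuch is wrong: it uses active instead of passive for voice.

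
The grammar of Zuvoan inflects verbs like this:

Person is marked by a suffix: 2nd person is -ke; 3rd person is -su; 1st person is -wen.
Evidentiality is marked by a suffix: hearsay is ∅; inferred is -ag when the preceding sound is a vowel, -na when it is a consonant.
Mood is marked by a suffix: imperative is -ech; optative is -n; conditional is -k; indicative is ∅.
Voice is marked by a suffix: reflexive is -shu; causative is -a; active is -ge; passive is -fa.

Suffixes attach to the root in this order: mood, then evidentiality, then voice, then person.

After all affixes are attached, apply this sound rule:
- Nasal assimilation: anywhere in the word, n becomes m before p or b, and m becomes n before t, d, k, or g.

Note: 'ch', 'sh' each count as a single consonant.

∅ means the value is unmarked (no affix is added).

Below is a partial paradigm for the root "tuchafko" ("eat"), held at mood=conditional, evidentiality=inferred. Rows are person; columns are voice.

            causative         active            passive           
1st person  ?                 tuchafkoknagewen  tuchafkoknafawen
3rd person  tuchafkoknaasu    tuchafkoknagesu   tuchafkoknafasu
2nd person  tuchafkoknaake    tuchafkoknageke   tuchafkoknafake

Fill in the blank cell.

tuchafkoknaawen

Attach mood conditional -k → tuchafkok.
Attach evidentiality inferred -na (after consonant 'k') → tuchafkokna.
Attach voice causative -a → tuchafkoknaa.
Attach person 1st person -wen → tuchafkoknaawen.
Nasal assimilation: no change.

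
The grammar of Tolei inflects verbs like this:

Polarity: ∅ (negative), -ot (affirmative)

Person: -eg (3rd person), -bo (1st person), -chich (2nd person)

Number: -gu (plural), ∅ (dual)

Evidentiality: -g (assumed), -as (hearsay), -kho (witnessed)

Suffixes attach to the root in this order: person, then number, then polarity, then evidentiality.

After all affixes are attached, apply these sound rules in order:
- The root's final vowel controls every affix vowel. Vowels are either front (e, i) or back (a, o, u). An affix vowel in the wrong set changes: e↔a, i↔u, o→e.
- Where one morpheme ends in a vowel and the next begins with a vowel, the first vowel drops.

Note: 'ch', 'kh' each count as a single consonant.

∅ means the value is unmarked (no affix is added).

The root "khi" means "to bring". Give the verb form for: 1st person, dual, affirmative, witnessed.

Attach person 1st person -bo → khibo.
number = dual: zero marking, form stays khibo.
Attach polarity affirmative -ot → khiboot.
Attach evidentiality witnessed -kho → khibootkho.
Apply vowel harmony: khibootkho → khibeetkhe.
Apply vowel deletion: khibeetkhe → khibetkhe.

khibetkhe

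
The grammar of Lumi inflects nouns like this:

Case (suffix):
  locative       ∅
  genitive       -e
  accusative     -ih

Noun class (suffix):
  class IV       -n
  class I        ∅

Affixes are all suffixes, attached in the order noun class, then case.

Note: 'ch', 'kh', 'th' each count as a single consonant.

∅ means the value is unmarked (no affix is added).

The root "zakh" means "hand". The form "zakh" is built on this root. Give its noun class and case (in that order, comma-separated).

class I, locative

Segment: zakh.
noun class: ∅ → class I.
case: ∅ → locative.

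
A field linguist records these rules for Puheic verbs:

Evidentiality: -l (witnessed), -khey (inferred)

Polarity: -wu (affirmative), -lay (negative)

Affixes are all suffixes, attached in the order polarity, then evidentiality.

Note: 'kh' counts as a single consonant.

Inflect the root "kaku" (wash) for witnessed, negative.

kakulayl

Attach polarity negative -lay → kakulay.
Attach evidentiality witnessed -l → kakulayl.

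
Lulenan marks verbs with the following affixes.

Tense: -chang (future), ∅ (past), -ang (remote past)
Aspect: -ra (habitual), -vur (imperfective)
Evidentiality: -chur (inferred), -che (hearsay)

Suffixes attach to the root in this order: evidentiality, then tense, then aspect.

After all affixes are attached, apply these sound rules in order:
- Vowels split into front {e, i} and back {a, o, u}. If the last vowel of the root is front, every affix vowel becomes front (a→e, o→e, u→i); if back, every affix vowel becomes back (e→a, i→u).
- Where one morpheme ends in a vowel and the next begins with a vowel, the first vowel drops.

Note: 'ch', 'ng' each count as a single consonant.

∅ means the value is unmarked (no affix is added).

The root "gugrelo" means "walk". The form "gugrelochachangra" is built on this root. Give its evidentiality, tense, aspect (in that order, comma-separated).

hearsay, future, habitual

Segment: gugrelo-che-chang-ra.
evidentiality: -che → hearsay.
tense: -chang → future.
aspect: -ra → habitual.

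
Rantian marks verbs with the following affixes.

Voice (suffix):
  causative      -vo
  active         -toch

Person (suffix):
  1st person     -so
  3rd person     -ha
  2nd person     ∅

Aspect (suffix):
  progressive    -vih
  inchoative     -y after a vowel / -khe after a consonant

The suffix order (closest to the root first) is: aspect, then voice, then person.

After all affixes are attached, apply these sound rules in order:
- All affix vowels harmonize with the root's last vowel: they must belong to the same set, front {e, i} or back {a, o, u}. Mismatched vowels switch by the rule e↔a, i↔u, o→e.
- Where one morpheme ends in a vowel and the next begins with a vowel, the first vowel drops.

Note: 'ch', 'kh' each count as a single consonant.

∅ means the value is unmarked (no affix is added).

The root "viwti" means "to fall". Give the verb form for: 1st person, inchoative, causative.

Attach aspect inchoative -y (after vowel 'i') → viwtiy.
Attach voice causative -vo → viwtiyvo.
Attach person 1st person -so → viwtiyvoso.
Apply vowel harmony: viwtiyvoso → viwtiyvese.
Vowel deletion: no change.

viwtiyvese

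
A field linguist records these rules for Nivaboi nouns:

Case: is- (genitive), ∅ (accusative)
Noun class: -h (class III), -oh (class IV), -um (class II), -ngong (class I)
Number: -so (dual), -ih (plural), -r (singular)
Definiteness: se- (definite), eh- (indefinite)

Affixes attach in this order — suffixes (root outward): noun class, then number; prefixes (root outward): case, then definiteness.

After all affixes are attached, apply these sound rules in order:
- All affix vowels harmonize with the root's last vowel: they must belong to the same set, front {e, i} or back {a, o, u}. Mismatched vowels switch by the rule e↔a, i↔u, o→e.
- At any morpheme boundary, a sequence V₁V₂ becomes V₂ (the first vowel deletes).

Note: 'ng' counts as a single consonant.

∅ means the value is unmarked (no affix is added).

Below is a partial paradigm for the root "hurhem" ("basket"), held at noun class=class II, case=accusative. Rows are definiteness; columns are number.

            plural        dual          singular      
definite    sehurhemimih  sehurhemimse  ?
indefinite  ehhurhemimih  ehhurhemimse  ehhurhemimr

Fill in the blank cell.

sehurhemimr

Attach noun class class II -um → hurhemum.
case = accusative: zero marking, form stays hurhemum.
Attach definiteness definite se- → sehurhemum.
Attach number singular -r → sehurhemumr.
Apply vowel harmony: sehurhemumr → sehurhemimr.
Vowel deletion: no change.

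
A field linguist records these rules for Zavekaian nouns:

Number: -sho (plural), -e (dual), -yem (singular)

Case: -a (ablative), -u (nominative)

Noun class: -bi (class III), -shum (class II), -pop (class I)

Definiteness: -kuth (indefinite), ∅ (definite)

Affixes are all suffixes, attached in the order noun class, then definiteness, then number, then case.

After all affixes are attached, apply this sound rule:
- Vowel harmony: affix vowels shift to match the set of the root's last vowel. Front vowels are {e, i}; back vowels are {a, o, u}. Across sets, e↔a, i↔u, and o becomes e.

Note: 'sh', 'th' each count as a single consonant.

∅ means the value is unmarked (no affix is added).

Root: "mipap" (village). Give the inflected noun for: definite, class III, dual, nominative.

Attach noun class class III -bi → mipapbi.
definiteness = definite: zero marking, form stays mipapbi.
Attach number dual -e → mipapbie.
Attach case nominative -u → mipapbieu.
Apply vowel harmony: mipapbieu → mipapbuau.

mipapbuau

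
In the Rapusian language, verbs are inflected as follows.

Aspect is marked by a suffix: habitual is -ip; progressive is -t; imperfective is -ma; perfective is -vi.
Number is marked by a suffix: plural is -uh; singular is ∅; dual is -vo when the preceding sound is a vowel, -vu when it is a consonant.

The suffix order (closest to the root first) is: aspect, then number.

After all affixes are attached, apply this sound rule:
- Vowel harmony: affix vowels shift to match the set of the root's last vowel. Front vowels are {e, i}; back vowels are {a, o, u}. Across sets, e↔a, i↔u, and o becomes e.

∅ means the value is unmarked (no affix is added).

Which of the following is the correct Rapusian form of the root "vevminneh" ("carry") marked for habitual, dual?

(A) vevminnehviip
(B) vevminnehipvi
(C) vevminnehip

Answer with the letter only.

B

Attach aspect habitual -ip → vevminnehip.
Attach number dual -vu (after consonant 'p') → vevminnehipvu.
Apply vowel harmony: vevminnehipvu → vevminnehipvi.
So the correct form is vevminnehipvi, option (B).
(A) vevminnehviip is wrong: it has the affixes in the wrong order.
(C) vevminnehip is wrong: it uses singular instead of dual for number.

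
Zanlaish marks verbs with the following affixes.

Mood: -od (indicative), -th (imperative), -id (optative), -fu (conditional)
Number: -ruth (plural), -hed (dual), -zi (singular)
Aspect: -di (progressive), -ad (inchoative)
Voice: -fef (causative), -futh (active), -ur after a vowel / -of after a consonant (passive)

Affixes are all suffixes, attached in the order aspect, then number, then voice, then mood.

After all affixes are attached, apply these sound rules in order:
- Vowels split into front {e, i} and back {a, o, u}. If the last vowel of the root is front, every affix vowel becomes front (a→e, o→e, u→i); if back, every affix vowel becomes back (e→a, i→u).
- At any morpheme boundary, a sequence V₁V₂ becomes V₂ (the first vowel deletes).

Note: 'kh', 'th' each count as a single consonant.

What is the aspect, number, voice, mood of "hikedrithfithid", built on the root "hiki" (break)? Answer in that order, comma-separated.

Segment: hiki-ad-ruth-futh-id.
aspect: -ad → inchoative.
number: -ruth → plural.
voice: -futh → active.
mood: -id → optative.

inchoative, plural, active, optative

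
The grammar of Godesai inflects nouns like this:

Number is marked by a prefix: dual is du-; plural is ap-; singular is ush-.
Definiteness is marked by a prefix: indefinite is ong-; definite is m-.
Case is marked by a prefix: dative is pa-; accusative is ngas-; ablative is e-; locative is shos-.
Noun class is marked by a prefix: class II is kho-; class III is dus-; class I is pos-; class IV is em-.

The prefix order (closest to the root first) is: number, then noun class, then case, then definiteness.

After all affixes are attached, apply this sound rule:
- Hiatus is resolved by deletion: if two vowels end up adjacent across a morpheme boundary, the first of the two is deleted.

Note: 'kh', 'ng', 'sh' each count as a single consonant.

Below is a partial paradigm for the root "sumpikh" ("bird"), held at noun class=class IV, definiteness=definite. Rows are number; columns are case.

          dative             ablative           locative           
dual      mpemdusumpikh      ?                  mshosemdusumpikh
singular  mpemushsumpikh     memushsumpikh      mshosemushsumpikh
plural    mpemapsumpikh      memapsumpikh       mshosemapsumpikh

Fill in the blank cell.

memdusumpikh

Attach number dual du- → dusumpikh.
Attach noun class class IV em- → emdusumpikh.
Attach case ablative e- → eemdusumpikh.
Attach definiteness definite m- → meemdusumpikh.
Apply vowel deletion: meemdusumpikh → memdusumpikh.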